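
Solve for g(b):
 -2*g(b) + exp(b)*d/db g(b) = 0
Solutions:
 g(b) = C1*exp(-2*exp(-b))


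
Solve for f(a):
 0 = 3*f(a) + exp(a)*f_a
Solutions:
 f(a) = C1*exp(3*exp(-a))


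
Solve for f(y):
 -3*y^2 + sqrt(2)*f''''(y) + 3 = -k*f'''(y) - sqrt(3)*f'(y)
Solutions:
 f(y) = C1 + C2*exp(-y*(2^(2/3)*k^2/(sqrt(2)*k^3 + sqrt(-2*k^6 + (sqrt(2)*k^3 + 27*sqrt(6))^2) + 27*sqrt(6))^(1/3) + sqrt(2)*k + 2^(1/3)*(sqrt(2)*k^3 + sqrt(-2*k^6 + (sqrt(2)*k^3 + 27*sqrt(6))^2) + 27*sqrt(6))^(1/3))/6) + C3*exp(y*(-4*2^(2/3)*k^2/((-1 + sqrt(3)*I)*(sqrt(2)*k^3 + sqrt(-2*k^6 + (sqrt(2)*k^3 + 27*sqrt(6))^2) + 27*sqrt(6))^(1/3)) - 2*sqrt(2)*k + 2^(1/3)*(sqrt(2)*k^3 + sqrt(-2*k^6 + (sqrt(2)*k^3 + 27*sqrt(6))^2) + 27*sqrt(6))^(1/3) - 2^(1/3)*sqrt(3)*I*(sqrt(2)*k^3 + sqrt(-2*k^6 + (sqrt(2)*k^3 + 27*sqrt(6))^2) + 27*sqrt(6))^(1/3))/12) + C4*exp(y*(4*2^(2/3)*k^2/((1 + sqrt(3)*I)*(sqrt(2)*k^3 + sqrt(-2*k^6 + (sqrt(2)*k^3 + 27*sqrt(6))^2) + 27*sqrt(6))^(1/3)) - 2*sqrt(2)*k + 2^(1/3)*(sqrt(2)*k^3 + sqrt(-2*k^6 + (sqrt(2)*k^3 + 27*sqrt(6))^2) + 27*sqrt(6))^(1/3) + 2^(1/3)*sqrt(3)*I*(sqrt(2)*k^3 + sqrt(-2*k^6 + (sqrt(2)*k^3 + 27*sqrt(6))^2) + 27*sqrt(6))^(1/3))/12) - 2*k*y + sqrt(3)*y^3/3 - sqrt(3)*y


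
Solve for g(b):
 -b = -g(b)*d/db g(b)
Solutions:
 g(b) = -sqrt(C1 + b^2)
 g(b) = sqrt(C1 + b^2)


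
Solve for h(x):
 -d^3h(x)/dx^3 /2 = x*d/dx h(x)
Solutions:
 h(x) = C1 + Integral(C2*airyai(-2^(1/3)*x) + C3*airybi(-2^(1/3)*x), x)


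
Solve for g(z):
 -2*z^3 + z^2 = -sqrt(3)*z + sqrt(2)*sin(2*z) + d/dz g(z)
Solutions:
 g(z) = C1 - z^4/2 + z^3/3 + sqrt(3)*z^2/2 + sqrt(2)*cos(2*z)/2


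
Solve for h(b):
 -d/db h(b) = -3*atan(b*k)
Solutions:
 h(b) = C1 + 3*Piecewise((b*atan(b*k) - log(b^2*k^2 + 1)/(2*k), Ne(k, 0)), (0, True))


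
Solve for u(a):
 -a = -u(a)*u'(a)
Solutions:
 u(a) = -sqrt(C1 + a^2)
 u(a) = sqrt(C1 + a^2)


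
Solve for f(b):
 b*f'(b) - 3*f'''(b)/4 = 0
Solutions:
 f(b) = C1 + Integral(C2*airyai(6^(2/3)*b/3) + C3*airybi(6^(2/3)*b/3), b)


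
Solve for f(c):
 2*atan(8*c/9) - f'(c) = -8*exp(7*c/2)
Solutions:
 f(c) = C1 + 2*c*atan(8*c/9) + 16*exp(7*c/2)/7 - 9*log(64*c^2 + 81)/8


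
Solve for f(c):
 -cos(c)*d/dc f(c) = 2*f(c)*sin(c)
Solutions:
 f(c) = C1*cos(c)^2


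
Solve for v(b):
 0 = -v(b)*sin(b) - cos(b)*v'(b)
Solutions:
 v(b) = C1*cos(b)


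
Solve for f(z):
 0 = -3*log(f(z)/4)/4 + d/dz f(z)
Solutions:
 4*Integral(1/(-log(_y) + 2*log(2)), (_y, f(z)))/3 = C1 - z


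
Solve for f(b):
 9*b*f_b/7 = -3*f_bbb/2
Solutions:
 f(b) = C1 + Integral(C2*airyai(-6^(1/3)*7^(2/3)*b/7) + C3*airybi(-6^(1/3)*7^(2/3)*b/7), b)


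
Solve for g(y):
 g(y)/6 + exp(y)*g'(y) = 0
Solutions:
 g(y) = C1*exp(exp(-y)/6)


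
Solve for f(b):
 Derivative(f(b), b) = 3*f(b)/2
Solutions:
 f(b) = C1*exp(3*b/2)


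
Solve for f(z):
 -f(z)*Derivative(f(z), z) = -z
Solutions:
 f(z) = -sqrt(C1 + z^2)
 f(z) = sqrt(C1 + z^2)


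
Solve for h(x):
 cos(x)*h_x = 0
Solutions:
 h(x) = C1


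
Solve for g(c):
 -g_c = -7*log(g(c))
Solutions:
 li(g(c)) = C1 + 7*c


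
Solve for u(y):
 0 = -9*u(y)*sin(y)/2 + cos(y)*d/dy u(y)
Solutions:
 u(y) = C1/cos(y)^(9/2)


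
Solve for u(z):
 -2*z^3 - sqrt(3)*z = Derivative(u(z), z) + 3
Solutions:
 u(z) = C1 - z^4/2 - sqrt(3)*z^2/2 - 3*z


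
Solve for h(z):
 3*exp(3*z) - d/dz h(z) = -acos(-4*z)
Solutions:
 h(z) = C1 + z*acos(-4*z) + sqrt(1 - 16*z^2)/4 + exp(3*z)


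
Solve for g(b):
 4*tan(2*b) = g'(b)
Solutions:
 g(b) = C1 - 2*log(cos(2*b))


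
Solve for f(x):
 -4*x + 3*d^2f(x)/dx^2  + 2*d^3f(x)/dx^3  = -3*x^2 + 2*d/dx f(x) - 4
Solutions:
 f(x) = C1 + C2*exp(-2*x) + C3*exp(x/2) + x^3/2 + 5*x^2/4 + 35*x/4


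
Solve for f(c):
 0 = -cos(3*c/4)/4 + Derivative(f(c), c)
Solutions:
 f(c) = C1 + sin(3*c/4)/3


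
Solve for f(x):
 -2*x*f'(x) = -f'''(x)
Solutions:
 f(x) = C1 + Integral(C2*airyai(2^(1/3)*x) + C3*airybi(2^(1/3)*x), x)


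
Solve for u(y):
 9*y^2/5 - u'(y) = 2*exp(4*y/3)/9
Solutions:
 u(y) = C1 + 3*y^3/5 - exp(4*y/3)/6


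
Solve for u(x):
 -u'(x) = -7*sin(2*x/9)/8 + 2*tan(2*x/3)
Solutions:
 u(x) = C1 + 3*log(cos(2*x/3)) - 63*cos(2*x/9)/16


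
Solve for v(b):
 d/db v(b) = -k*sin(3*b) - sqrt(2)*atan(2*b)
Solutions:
 v(b) = C1 + k*cos(3*b)/3 - sqrt(2)*(b*atan(2*b) - log(4*b^2 + 1)/4)


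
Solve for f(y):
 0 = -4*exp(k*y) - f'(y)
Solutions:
 f(y) = C1 - 4*exp(k*y)/k


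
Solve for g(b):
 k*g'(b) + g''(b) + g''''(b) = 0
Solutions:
 g(b) = C1 + C2*exp(2^(1/3)*b*(6^(1/3)*(9*k + sqrt(3)*sqrt(27*k^2 + 4))^(1/3)/12 - 2^(1/3)*3^(5/6)*I*(9*k + sqrt(3)*sqrt(27*k^2 + 4))^(1/3)/12 + 2/((-3^(1/3) + 3^(5/6)*I)*(9*k + sqrt(3)*sqrt(27*k^2 + 4))^(1/3)))) + C3*exp(2^(1/3)*b*(6^(1/3)*(9*k + sqrt(3)*sqrt(27*k^2 + 4))^(1/3)/12 + 2^(1/3)*3^(5/6)*I*(9*k + sqrt(3)*sqrt(27*k^2 + 4))^(1/3)/12 - 2/((3^(1/3) + 3^(5/6)*I)*(9*k + sqrt(3)*sqrt(27*k^2 + 4))^(1/3)))) + C4*exp(6^(1/3)*b*(-2^(1/3)*(9*k + sqrt(3)*sqrt(27*k^2 + 4))^(1/3) + 2*3^(1/3)/(9*k + sqrt(3)*sqrt(27*k^2 + 4))^(1/3))/6)


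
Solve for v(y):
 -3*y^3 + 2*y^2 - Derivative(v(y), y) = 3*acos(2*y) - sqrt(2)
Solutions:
 v(y) = C1 - 3*y^4/4 + 2*y^3/3 - 3*y*acos(2*y) + sqrt(2)*y + 3*sqrt(1 - 4*y^2)/2


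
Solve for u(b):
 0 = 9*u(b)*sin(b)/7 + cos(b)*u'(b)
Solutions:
 u(b) = C1*cos(b)^(9/7)


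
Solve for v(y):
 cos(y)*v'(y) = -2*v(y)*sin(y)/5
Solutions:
 v(y) = C1*cos(y)^(2/5)


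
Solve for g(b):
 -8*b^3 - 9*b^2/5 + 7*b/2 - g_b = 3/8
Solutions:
 g(b) = C1 - 2*b^4 - 3*b^3/5 + 7*b^2/4 - 3*b/8


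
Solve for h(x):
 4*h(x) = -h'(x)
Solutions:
 h(x) = C1*exp(-4*x)


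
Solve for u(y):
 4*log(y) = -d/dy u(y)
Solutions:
 u(y) = C1 - 4*y*log(y) + 4*y


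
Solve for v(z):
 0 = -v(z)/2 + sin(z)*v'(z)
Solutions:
 v(z) = C1*(cos(z) - 1)^(1/4)/(cos(z) + 1)^(1/4)


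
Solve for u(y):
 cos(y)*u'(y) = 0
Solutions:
 u(y) = C1


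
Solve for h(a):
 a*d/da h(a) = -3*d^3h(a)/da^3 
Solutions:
 h(a) = C1 + Integral(C2*airyai(-3^(2/3)*a/3) + C3*airybi(-3^(2/3)*a/3), a)


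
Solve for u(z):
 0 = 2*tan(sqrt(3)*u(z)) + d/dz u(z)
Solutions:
 u(z) = sqrt(3)*(pi - asin(C1*exp(-2*sqrt(3)*z)))/3
 u(z) = sqrt(3)*asin(C1*exp(-2*sqrt(3)*z))/3


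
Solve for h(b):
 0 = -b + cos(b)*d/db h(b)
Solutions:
 h(b) = C1 + Integral(b/cos(b), b)


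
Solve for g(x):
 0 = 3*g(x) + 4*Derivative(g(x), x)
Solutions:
 g(x) = C1*exp(-3*x/4)


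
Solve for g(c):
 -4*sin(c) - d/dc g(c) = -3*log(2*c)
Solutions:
 g(c) = C1 + 3*c*log(c) - 3*c + 3*c*log(2) + 4*cos(c)


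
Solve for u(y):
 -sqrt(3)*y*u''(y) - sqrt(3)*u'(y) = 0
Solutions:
 u(y) = C1 + C2*log(y)


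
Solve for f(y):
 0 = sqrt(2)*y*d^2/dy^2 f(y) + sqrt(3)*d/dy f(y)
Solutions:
 f(y) = C1 + C2*y^(1 - sqrt(6)/2)


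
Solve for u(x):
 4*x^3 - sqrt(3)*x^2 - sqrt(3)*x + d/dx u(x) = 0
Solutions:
 u(x) = C1 - x^4 + sqrt(3)*x^3/3 + sqrt(3)*x^2/2


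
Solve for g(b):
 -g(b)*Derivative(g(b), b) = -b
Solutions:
 g(b) = -sqrt(C1 + b^2)
 g(b) = sqrt(C1 + b^2)


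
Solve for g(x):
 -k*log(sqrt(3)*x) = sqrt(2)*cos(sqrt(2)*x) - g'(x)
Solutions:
 g(x) = C1 + k*x*(log(x) - 1) + k*x*log(3)/2 + sin(sqrt(2)*x)


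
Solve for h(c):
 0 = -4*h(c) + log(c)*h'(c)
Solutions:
 h(c) = C1*exp(4*li(c))


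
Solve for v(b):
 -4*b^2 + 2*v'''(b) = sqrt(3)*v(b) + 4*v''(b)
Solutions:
 v(b) = C1*exp(b*(-2^(1/3)*(32 + 27*sqrt(3) + sqrt(-1024 + (32 + 27*sqrt(3))^2))^(1/3) - 8*2^(2/3)/(32 + 27*sqrt(3) + sqrt(-1024 + (32 + 27*sqrt(3))^2))^(1/3) + 8)/12)*sin(2^(1/3)*sqrt(3)*b*(-(32 + 27*sqrt(3) + sqrt(-1024 + (32 + 27*sqrt(3))^2))^(1/3) + 8*2^(1/3)/(32 + 27*sqrt(3) + sqrt(-1024 + (32 + 27*sqrt(3))^2))^(1/3))/12) + C2*exp(b*(-2^(1/3)*(32 + 27*sqrt(3) + sqrt(-1024 + (32 + 27*sqrt(3))^2))^(1/3) - 8*2^(2/3)/(32 + 27*sqrt(3) + sqrt(-1024 + (32 + 27*sqrt(3))^2))^(1/3) + 8)/12)*cos(2^(1/3)*sqrt(3)*b*(-(32 + 27*sqrt(3) + sqrt(-1024 + (32 + 27*sqrt(3))^2))^(1/3) + 8*2^(1/3)/(32 + 27*sqrt(3) + sqrt(-1024 + (32 + 27*sqrt(3))^2))^(1/3))/12) + C3*exp(b*(8*2^(2/3)/(32 + 27*sqrt(3) + sqrt(-1024 + (32 + 27*sqrt(3))^2))^(1/3) + 4 + 2^(1/3)*(32 + 27*sqrt(3) + sqrt(-1024 + (32 + 27*sqrt(3))^2))^(1/3))/6) - 4*sqrt(3)*b^2/3 + 32/3


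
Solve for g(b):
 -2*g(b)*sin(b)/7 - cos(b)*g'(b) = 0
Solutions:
 g(b) = C1*cos(b)^(2/7)


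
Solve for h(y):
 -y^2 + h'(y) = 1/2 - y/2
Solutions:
 h(y) = C1 + y^3/3 - y^2/4 + y/2


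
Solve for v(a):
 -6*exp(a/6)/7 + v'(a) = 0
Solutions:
 v(a) = C1 + 36*exp(a/6)/7


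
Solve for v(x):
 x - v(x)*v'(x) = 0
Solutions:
 v(x) = -sqrt(C1 + x^2)
 v(x) = sqrt(C1 + x^2)


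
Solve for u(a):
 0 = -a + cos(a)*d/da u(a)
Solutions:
 u(a) = C1 + Integral(a/cos(a), a)


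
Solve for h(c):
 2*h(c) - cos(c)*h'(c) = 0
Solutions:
 h(c) = C1*(sin(c) + 1)/(sin(c) - 1)


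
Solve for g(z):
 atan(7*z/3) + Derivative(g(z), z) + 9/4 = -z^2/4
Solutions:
 g(z) = C1 - z^3/12 - z*atan(7*z/3) - 9*z/4 + 3*log(49*z^2 + 9)/14


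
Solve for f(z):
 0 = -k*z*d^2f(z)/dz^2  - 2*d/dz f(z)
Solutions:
 f(z) = C1 + z^(((re(k) - 2)*re(k) + im(k)^2)/(re(k)^2 + im(k)^2))*(C2*sin(2*log(z)*Abs(im(k))/(re(k)^2 + im(k)^2)) + C3*cos(2*log(z)*im(k)/(re(k)^2 + im(k)^2)))


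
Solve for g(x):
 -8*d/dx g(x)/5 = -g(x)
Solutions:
 g(x) = C1*exp(5*x/8)


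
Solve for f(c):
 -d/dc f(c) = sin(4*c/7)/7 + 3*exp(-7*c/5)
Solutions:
 f(c) = C1 + cos(4*c/7)/4 + 15*exp(-7*c/5)/7


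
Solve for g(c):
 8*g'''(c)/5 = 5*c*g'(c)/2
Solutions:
 g(c) = C1 + Integral(C2*airyai(10^(2/3)*c/4) + C3*airybi(10^(2/3)*c/4), c)


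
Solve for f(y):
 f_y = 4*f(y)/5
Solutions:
 f(y) = C1*exp(4*y/5)


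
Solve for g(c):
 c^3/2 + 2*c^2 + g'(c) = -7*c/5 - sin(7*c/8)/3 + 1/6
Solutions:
 g(c) = C1 - c^4/8 - 2*c^3/3 - 7*c^2/10 + c/6 + 8*cos(7*c/8)/21


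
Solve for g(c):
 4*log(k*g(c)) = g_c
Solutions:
 li(k*g(c))/k = C1 + 4*c


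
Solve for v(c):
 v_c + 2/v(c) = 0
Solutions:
 v(c) = -sqrt(C1 - 4*c)
 v(c) = sqrt(C1 - 4*c)


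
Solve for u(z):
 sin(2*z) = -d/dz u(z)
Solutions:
 u(z) = C1 + cos(2*z)/2


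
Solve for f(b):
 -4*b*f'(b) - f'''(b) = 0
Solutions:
 f(b) = C1 + Integral(C2*airyai(-2^(2/3)*b) + C3*airybi(-2^(2/3)*b), b)


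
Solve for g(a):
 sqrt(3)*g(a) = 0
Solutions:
 g(a) = 0


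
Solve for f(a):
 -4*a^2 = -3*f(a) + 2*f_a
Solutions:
 f(a) = C1*exp(3*a/2) + 4*a^2/3 + 16*a/9 + 32/27


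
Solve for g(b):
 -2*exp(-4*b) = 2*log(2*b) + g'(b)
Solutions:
 g(b) = C1 - 2*b*log(b) + 2*b*(1 - log(2)) + exp(-4*b)/2


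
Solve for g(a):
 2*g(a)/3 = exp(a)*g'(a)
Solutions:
 g(a) = C1*exp(-2*exp(-a)/3)


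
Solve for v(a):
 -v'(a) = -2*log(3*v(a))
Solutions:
 -Integral(1/(log(_y) + log(3)), (_y, v(a)))/2 = C1 - a


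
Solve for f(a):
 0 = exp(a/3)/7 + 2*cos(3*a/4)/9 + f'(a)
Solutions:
 f(a) = C1 - 3*exp(a/3)/7 - 8*sin(3*a/4)/27


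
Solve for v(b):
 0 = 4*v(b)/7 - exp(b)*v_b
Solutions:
 v(b) = C1*exp(-4*exp(-b)/7)


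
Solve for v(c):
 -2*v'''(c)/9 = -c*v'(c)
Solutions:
 v(c) = C1 + Integral(C2*airyai(6^(2/3)*c/2) + C3*airybi(6^(2/3)*c/2), c)


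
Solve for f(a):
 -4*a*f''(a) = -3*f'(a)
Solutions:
 f(a) = C1 + C2*a^(7/4)


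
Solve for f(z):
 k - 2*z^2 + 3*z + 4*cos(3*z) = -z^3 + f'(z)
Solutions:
 f(z) = C1 + k*z + z^4/4 - 2*z^3/3 + 3*z^2/2 + 4*sin(3*z)/3


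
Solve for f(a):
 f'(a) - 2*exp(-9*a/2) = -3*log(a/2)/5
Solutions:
 f(a) = C1 - 3*a*log(a)/5 + 3*a*(log(2) + 1)/5 - 4*exp(-9*a/2)/9


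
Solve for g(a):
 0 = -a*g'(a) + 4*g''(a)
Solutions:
 g(a) = C1 + C2*erfi(sqrt(2)*a/4)


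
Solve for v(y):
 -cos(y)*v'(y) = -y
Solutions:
 v(y) = C1 + Integral(y/cos(y), y)


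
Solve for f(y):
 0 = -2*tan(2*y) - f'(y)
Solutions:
 f(y) = C1 + log(cos(2*y))


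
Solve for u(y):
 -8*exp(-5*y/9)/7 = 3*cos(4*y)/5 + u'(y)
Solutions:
 u(y) = C1 - 3*sin(4*y)/20 + 72*exp(-5*y/9)/35


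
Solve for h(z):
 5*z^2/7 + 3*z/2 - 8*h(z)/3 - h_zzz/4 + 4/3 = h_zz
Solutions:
 h(z) = C1*exp(z*(-4 + 2*2^(2/3)/(3*sqrt(17) + 13)^(1/3) + 2^(1/3)*(3*sqrt(17) + 13)^(1/3))/3)*sin(2^(1/3)*sqrt(3)*z*(-(3*sqrt(17) + 13)^(1/3) + 2*2^(1/3)/(3*sqrt(17) + 13)^(1/3))/3) + C2*exp(z*(-4 + 2*2^(2/3)/(3*sqrt(17) + 13)^(1/3) + 2^(1/3)*(3*sqrt(17) + 13)^(1/3))/3)*cos(2^(1/3)*sqrt(3)*z*(-(3*sqrt(17) + 13)^(1/3) + 2*2^(1/3)/(3*sqrt(17) + 13)^(1/3))/3) + C3*exp(-2*z*(2*2^(2/3)/(3*sqrt(17) + 13)^(1/3) + 2 + 2^(1/3)*(3*sqrt(17) + 13)^(1/3))/3) + 15*z^2/56 + 9*z/16 + 67/224


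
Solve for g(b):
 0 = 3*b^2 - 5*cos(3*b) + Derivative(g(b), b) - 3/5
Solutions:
 g(b) = C1 - b^3 + 3*b/5 + 5*sin(3*b)/3


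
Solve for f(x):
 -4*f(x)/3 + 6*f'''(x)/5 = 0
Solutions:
 f(x) = C3*exp(30^(1/3)*x/3) + (C1*sin(10^(1/3)*3^(5/6)*x/6) + C2*cos(10^(1/3)*3^(5/6)*x/6))*exp(-30^(1/3)*x/6)


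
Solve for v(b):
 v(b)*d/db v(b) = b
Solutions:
 v(b) = -sqrt(C1 + b^2)
 v(b) = sqrt(C1 + b^2)


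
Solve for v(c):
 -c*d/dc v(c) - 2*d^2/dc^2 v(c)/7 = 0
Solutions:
 v(c) = C1 + C2*erf(sqrt(7)*c/2)


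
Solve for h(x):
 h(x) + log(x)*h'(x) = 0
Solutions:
 h(x) = C1*exp(-li(x))


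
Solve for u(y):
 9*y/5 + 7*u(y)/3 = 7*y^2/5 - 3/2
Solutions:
 u(y) = 3*y^2/5 - 27*y/35 - 9/14


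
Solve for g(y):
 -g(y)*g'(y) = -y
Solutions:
 g(y) = -sqrt(C1 + y^2)
 g(y) = sqrt(C1 + y^2)


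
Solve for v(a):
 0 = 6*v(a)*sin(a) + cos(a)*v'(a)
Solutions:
 v(a) = C1*cos(a)^6


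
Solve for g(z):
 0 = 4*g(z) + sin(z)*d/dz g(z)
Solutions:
 g(z) = C1*(cos(z)^2 + 2*cos(z) + 1)/(cos(z)^2 - 2*cos(z) + 1)


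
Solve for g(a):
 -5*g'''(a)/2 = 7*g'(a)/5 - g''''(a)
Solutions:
 g(a) = C1 + C2*exp(a*(-5^(2/3)*(6*sqrt(42126) + 1381)^(1/3) - 125*5^(1/3)/(6*sqrt(42126) + 1381)^(1/3) + 50)/60)*sin(sqrt(3)*5^(1/3)*a*(-5^(1/3)*(6*sqrt(42126) + 1381)^(1/3) + 125/(6*sqrt(42126) + 1381)^(1/3))/60) + C3*exp(a*(-5^(2/3)*(6*sqrt(42126) + 1381)^(1/3) - 125*5^(1/3)/(6*sqrt(42126) + 1381)^(1/3) + 50)/60)*cos(sqrt(3)*5^(1/3)*a*(-5^(1/3)*(6*sqrt(42126) + 1381)^(1/3) + 125/(6*sqrt(42126) + 1381)^(1/3))/60) + C4*exp(a*(125*5^(1/3)/(6*sqrt(42126) + 1381)^(1/3) + 25 + 5^(2/3)*(6*sqrt(42126) + 1381)^(1/3))/30)


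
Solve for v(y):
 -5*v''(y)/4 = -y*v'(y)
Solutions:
 v(y) = C1 + C2*erfi(sqrt(10)*y/5)


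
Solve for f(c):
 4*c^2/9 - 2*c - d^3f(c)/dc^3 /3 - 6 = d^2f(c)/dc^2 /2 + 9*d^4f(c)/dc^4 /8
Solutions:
 f(c) = C1 + C2*c + 2*c^4/27 - 70*c^3/81 - 508*c^2/81 + (C3*sin(2*sqrt(77)*c/27) + C4*cos(2*sqrt(77)*c/27))*exp(-4*c/27)


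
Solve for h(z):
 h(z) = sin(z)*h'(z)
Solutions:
 h(z) = C1*sqrt(cos(z) - 1)/sqrt(cos(z) + 1)


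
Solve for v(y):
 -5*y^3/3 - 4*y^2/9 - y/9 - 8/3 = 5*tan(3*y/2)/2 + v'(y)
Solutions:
 v(y) = C1 - 5*y^4/12 - 4*y^3/27 - y^2/18 - 8*y/3 + 5*log(cos(3*y/2))/3


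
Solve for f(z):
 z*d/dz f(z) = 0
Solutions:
 f(z) = C1


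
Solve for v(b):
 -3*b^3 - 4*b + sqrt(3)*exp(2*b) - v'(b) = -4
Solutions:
 v(b) = C1 - 3*b^4/4 - 2*b^2 + 4*b + sqrt(3)*exp(2*b)/2


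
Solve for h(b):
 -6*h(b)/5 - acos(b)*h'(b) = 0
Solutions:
 h(b) = C1*exp(-6*Integral(1/acos(b), b)/5)


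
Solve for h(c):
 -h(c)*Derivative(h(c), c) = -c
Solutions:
 h(c) = -sqrt(C1 + c^2)
 h(c) = sqrt(C1 + c^2)


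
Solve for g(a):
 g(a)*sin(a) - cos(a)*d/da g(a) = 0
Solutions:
 g(a) = C1/cos(a)


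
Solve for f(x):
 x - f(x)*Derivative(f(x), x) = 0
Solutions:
 f(x) = -sqrt(C1 + x^2)
 f(x) = sqrt(C1 + x^2)


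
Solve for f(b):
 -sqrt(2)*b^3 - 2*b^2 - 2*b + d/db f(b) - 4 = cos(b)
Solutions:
 f(b) = C1 + sqrt(2)*b^4/4 + 2*b^3/3 + b^2 + 4*b + sin(b)


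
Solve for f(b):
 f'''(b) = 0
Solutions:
 f(b) = C1 + C2*b + C3*b^2


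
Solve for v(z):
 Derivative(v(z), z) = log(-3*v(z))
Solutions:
 -Integral(1/(log(-_y) + log(3)), (_y, v(z))) = C1 - z


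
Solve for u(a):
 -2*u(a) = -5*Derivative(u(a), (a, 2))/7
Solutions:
 u(a) = C1*exp(-sqrt(70)*a/5) + C2*exp(sqrt(70)*a/5)


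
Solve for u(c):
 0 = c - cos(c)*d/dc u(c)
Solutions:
 u(c) = C1 + Integral(c/cos(c), c)


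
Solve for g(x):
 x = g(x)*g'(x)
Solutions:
 g(x) = -sqrt(C1 + x^2)
 g(x) = sqrt(C1 + x^2)


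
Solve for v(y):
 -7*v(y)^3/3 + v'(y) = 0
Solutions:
 v(y) = -sqrt(6)*sqrt(-1/(C1 + 7*y))/2
 v(y) = sqrt(6)*sqrt(-1/(C1 + 7*y))/2


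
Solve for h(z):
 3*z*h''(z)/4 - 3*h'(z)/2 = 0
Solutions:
 h(z) = C1 + C2*z^3


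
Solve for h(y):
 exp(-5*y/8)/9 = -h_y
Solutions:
 h(y) = C1 + 8*exp(-5*y/8)/45


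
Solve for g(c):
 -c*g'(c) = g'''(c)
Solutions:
 g(c) = C1 + Integral(C2*airyai(-c) + C3*airybi(-c), c)


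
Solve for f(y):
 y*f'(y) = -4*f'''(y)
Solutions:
 f(y) = C1 + Integral(C2*airyai(-2^(1/3)*y/2) + C3*airybi(-2^(1/3)*y/2), y)


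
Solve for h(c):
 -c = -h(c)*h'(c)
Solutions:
 h(c) = -sqrt(C1 + c^2)
 h(c) = sqrt(C1 + c^2)


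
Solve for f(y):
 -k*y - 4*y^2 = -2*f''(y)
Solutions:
 f(y) = C1 + C2*y + k*y^3/12 + y^4/6


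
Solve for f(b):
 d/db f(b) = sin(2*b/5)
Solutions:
 f(b) = C1 - 5*cos(2*b/5)/2


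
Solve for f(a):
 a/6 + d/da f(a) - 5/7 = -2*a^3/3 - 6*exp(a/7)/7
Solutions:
 f(a) = C1 - a^4/6 - a^2/12 + 5*a/7 - 6*exp(a/7)


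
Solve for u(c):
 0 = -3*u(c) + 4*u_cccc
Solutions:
 u(c) = C1*exp(-sqrt(2)*3^(1/4)*c/2) + C2*exp(sqrt(2)*3^(1/4)*c/2) + C3*sin(sqrt(2)*3^(1/4)*c/2) + C4*cos(sqrt(2)*3^(1/4)*c/2)


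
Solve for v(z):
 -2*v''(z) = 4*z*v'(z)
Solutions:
 v(z) = C1 + C2*erf(z)


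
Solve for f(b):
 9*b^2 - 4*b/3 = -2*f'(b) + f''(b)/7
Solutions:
 f(b) = C1 + C2*exp(14*b) - 3*b^3/2 + b^2/84 + b/588


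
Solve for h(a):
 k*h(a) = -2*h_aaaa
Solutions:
 h(a) = C1*exp(-2^(3/4)*a*(-k)^(1/4)/2) + C2*exp(2^(3/4)*a*(-k)^(1/4)/2) + C3*exp(-2^(3/4)*I*a*(-k)^(1/4)/2) + C4*exp(2^(3/4)*I*a*(-k)^(1/4)/2)


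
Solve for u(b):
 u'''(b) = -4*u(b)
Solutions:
 u(b) = C3*exp(-2^(2/3)*b) + (C1*sin(2^(2/3)*sqrt(3)*b/2) + C2*cos(2^(2/3)*sqrt(3)*b/2))*exp(2^(2/3)*b/2)


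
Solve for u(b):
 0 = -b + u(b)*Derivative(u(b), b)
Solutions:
 u(b) = -sqrt(C1 + b^2)
 u(b) = sqrt(C1 + b^2)


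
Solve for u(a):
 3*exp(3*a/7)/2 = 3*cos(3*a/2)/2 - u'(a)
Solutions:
 u(a) = C1 - 7*exp(3*a/7)/2 + sin(3*a/2)


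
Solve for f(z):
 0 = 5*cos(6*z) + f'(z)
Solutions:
 f(z) = C1 - 5*sin(6*z)/6


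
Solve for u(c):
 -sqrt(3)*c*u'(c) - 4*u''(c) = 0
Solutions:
 u(c) = C1 + C2*erf(sqrt(2)*3^(1/4)*c/4)


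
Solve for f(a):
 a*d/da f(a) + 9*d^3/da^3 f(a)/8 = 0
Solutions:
 f(a) = C1 + Integral(C2*airyai(-2*3^(1/3)*a/3) + C3*airybi(-2*3^(1/3)*a/3), a)


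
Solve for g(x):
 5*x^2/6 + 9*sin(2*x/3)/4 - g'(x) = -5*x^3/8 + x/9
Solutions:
 g(x) = C1 + 5*x^4/32 + 5*x^3/18 - x^2/18 - 27*cos(2*x/3)/8


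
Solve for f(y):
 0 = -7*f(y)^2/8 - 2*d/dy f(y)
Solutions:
 f(y) = 16/(C1 + 7*y)


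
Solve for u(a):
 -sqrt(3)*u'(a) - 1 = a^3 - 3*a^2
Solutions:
 u(a) = C1 - sqrt(3)*a^4/12 + sqrt(3)*a^3/3 - sqrt(3)*a/3


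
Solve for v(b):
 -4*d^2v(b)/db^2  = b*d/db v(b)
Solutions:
 v(b) = C1 + C2*erf(sqrt(2)*b/4)


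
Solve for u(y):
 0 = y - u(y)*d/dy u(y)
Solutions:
 u(y) = -sqrt(C1 + y^2)
 u(y) = sqrt(C1 + y^2)


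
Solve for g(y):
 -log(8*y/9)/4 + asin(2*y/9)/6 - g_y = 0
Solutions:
 g(y) = C1 - y*log(y)/4 + y*asin(2*y/9)/6 - 3*y*log(2)/4 + y/4 + y*log(3)/2 + sqrt(81 - 4*y^2)/12


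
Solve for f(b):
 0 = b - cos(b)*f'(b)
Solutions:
 f(b) = C1 + Integral(b/cos(b), b)


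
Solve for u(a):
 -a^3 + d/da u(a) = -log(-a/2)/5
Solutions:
 u(a) = C1 + a^4/4 - a*log(-a)/5 + a*(log(2) + 1)/5


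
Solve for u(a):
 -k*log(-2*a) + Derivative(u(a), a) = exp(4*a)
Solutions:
 u(a) = C1 + a*k*log(-a) + a*k*(-1 + log(2)) + exp(4*a)/4


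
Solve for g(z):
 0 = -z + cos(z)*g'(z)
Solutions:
 g(z) = C1 + Integral(z/cos(z), z)


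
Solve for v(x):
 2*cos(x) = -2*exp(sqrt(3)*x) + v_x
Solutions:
 v(x) = C1 + 2*sqrt(3)*exp(sqrt(3)*x)/3 + 2*sin(x)


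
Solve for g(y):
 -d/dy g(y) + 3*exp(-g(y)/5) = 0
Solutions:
 g(y) = 5*log(C1 + 3*y/5)


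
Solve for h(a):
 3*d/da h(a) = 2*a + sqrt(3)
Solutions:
 h(a) = C1 + a^2/3 + sqrt(3)*a/3


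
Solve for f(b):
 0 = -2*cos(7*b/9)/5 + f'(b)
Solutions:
 f(b) = C1 + 18*sin(7*b/9)/35


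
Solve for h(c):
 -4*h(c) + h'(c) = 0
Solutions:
 h(c) = C1*exp(4*c)


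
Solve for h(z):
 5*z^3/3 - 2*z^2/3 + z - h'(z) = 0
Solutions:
 h(z) = C1 + 5*z^4/12 - 2*z^3/9 + z^2/2


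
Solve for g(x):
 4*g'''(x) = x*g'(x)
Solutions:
 g(x) = C1 + Integral(C2*airyai(2^(1/3)*x/2) + C3*airybi(2^(1/3)*x/2), x)


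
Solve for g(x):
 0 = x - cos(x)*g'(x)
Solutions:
 g(x) = C1 + Integral(x/cos(x), x)


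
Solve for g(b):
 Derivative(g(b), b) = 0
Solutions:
 g(b) = C1


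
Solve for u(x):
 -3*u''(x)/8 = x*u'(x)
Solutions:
 u(x) = C1 + C2*erf(2*sqrt(3)*x/3)


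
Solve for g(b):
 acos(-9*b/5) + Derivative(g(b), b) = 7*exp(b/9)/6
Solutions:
 g(b) = C1 - b*acos(-9*b/5) - sqrt(25 - 81*b^2)/9 + 21*exp(b/9)/2


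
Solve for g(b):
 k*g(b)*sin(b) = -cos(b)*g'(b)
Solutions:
 g(b) = C1*exp(k*log(cos(b)))


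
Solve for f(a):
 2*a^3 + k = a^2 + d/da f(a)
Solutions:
 f(a) = C1 + a^4/2 - a^3/3 + a*k


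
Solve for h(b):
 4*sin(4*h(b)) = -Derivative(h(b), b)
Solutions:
 h(b) = -acos((-C1 - exp(32*b))/(C1 - exp(32*b)))/4 + pi/2
 h(b) = acos((-C1 - exp(32*b))/(C1 - exp(32*b)))/4


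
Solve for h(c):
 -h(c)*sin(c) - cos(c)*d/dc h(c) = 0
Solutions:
 h(c) = C1*cos(c)


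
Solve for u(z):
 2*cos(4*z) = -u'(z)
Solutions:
 u(z) = C1 - sin(4*z)/2


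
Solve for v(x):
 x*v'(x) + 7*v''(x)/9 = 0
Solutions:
 v(x) = C1 + C2*erf(3*sqrt(14)*x/14)


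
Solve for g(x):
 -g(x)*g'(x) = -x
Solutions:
 g(x) = -sqrt(C1 + x^2)
 g(x) = sqrt(C1 + x^2)


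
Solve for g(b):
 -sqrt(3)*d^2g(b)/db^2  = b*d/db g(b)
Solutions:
 g(b) = C1 + C2*erf(sqrt(2)*3^(3/4)*b/6)


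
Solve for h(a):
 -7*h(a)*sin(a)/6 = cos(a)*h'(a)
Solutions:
 h(a) = C1*cos(a)^(7/6)


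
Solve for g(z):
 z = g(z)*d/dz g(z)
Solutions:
 g(z) = -sqrt(C1 + z^2)
 g(z) = sqrt(C1 + z^2)


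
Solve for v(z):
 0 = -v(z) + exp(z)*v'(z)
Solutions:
 v(z) = C1*exp(-exp(-z))


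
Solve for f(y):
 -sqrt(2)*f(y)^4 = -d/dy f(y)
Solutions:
 f(y) = (-1/(C1 + 3*sqrt(2)*y))^(1/3)
 f(y) = (-1/(C1 + sqrt(2)*y))^(1/3)*(-3^(2/3) - 3*3^(1/6)*I)/6
 f(y) = (-1/(C1 + sqrt(2)*y))^(1/3)*(-3^(2/3) + 3*3^(1/6)*I)/6


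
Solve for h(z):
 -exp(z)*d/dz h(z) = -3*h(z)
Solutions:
 h(z) = C1*exp(-3*exp(-z))


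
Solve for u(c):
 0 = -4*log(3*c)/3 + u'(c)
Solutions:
 u(c) = C1 + 4*c*log(c)/3 - 4*c/3 + 4*c*log(3)/3


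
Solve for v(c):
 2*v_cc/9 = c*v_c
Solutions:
 v(c) = C1 + C2*erfi(3*c/2)


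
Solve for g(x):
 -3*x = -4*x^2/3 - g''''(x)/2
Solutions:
 g(x) = C1 + C2*x + C3*x^2 + C4*x^3 - x^6/135 + x^5/20


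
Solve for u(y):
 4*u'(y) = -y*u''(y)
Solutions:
 u(y) = C1 + C2/y^3


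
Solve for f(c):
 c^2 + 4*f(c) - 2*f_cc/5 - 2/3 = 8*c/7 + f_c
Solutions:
 f(c) = C1*exp(c*(-5 + sqrt(185))/4) + C2*exp(-c*(5 + sqrt(185))/4) - c^2/4 + 9*c/56 + 527/3360


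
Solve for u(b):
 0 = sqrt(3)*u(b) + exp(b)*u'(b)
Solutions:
 u(b) = C1*exp(sqrt(3)*exp(-b))


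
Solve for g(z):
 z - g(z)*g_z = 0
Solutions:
 g(z) = -sqrt(C1 + z^2)
 g(z) = sqrt(C1 + z^2)


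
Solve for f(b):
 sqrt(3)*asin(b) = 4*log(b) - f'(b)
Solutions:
 f(b) = C1 + 4*b*log(b) - 4*b - sqrt(3)*(b*asin(b) + sqrt(1 - b^2))


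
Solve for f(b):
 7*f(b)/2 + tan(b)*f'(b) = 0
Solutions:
 f(b) = C1/sin(b)^(7/2)


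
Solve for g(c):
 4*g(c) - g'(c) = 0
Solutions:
 g(c) = C1*exp(4*c)


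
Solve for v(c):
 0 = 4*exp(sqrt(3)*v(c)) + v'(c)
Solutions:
 v(c) = sqrt(3)*(2*log(1/(C1 + 4*c)) - log(3))/6


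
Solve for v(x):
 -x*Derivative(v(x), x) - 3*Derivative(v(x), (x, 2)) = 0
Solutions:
 v(x) = C1 + C2*erf(sqrt(6)*x/6)


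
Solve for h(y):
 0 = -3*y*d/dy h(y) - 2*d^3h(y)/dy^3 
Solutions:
 h(y) = C1 + Integral(C2*airyai(-2^(2/3)*3^(1/3)*y/2) + C3*airybi(-2^(2/3)*3^(1/3)*y/2), y)


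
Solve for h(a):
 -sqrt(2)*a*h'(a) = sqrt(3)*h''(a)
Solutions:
 h(a) = C1 + C2*erf(6^(3/4)*a/6)


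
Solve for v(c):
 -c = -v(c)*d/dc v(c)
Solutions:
 v(c) = -sqrt(C1 + c^2)
 v(c) = sqrt(C1 + c^2)


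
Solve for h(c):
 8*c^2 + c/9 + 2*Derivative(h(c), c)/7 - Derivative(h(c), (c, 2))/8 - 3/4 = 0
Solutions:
 h(c) = C1 + C2*exp(16*c/7) - 28*c^3/3 - 112*c^2/9 - 595*c/72


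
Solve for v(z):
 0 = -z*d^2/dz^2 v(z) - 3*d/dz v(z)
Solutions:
 v(z) = C1 + C2/z^2


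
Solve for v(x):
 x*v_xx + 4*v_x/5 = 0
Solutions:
 v(x) = C1 + C2*x^(1/5)


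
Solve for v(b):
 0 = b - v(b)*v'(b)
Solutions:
 v(b) = -sqrt(C1 + b^2)
 v(b) = sqrt(C1 + b^2)


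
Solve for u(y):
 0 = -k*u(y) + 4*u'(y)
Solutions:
 u(y) = C1*exp(k*y/4)


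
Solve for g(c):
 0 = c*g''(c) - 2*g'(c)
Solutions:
 g(c) = C1 + C2*c^3


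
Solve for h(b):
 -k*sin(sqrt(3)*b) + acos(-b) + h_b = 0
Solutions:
 h(b) = C1 - b*acos(-b) - sqrt(3)*k*cos(sqrt(3)*b)/3 - sqrt(1 - b^2)


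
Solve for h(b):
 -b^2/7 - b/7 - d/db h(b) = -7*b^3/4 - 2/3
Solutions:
 h(b) = C1 + 7*b^4/16 - b^3/21 - b^2/14 + 2*b/3


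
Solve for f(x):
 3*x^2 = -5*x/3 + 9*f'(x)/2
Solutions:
 f(x) = C1 + 2*x^3/9 + 5*x^2/27


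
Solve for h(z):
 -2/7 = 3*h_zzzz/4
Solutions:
 h(z) = C1 + C2*z + C3*z^2 + C4*z^3 - z^4/63


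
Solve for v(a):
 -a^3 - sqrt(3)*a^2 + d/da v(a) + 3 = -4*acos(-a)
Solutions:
 v(a) = C1 + a^4/4 + sqrt(3)*a^3/3 - 4*a*acos(-a) - 3*a - 4*sqrt(1 - a^2)


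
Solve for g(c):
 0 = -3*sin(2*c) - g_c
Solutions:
 g(c) = C1 + 3*cos(2*c)/2


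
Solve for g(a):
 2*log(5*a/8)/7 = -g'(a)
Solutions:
 g(a) = C1 - 2*a*log(a)/7 - 2*a*log(5)/7 + 2*a/7 + 6*a*log(2)/7


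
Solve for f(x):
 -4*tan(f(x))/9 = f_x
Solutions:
 f(x) = pi - asin(C1*exp(-4*x/9))
 f(x) = asin(C1*exp(-4*x/9))


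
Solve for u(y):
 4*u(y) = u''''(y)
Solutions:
 u(y) = C1*exp(-sqrt(2)*y) + C2*exp(sqrt(2)*y) + C3*sin(sqrt(2)*y) + C4*cos(sqrt(2)*y)


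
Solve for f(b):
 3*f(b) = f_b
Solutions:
 f(b) = C1*exp(3*b)


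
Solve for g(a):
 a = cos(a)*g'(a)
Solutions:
 g(a) = C1 + Integral(a/cos(a), a)


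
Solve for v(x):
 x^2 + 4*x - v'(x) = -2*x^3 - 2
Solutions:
 v(x) = C1 + x^4/2 + x^3/3 + 2*x^2 + 2*x


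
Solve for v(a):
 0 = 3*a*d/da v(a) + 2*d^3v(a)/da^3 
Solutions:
 v(a) = C1 + Integral(C2*airyai(-2^(2/3)*3^(1/3)*a/2) + C3*airybi(-2^(2/3)*3^(1/3)*a/2), a)


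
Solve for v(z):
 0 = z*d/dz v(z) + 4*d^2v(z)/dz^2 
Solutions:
 v(z) = C1 + C2*erf(sqrt(2)*z/4)


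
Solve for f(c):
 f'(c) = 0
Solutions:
 f(c) = C1


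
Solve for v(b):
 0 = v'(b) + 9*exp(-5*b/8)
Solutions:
 v(b) = C1 + 72*exp(-5*b/8)/5


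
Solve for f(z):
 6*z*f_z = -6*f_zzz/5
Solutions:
 f(z) = C1 + Integral(C2*airyai(-5^(1/3)*z) + C3*airybi(-5^(1/3)*z), z)


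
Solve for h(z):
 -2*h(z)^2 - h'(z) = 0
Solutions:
 h(z) = 1/(C1 + 2*z)


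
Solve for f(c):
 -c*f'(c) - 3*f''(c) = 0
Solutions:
 f(c) = C1 + C2*erf(sqrt(6)*c/6)


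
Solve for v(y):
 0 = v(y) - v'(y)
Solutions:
 v(y) = C1*exp(y)


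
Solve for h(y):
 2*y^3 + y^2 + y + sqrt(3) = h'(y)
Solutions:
 h(y) = C1 + y^4/2 + y^3/3 + y^2/2 + sqrt(3)*y


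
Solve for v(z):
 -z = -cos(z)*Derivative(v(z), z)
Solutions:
 v(z) = C1 + Integral(z/cos(z), z)


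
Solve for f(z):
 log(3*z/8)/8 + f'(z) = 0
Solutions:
 f(z) = C1 - z*log(z)/8 - z*log(3)/8 + z/8 + 3*z*log(2)/8


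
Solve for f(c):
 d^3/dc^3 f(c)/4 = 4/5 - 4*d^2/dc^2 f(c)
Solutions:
 f(c) = C1 + C2*c + C3*exp(-16*c) + c^2/10


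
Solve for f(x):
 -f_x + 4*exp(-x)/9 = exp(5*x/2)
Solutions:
 f(x) = C1 - 2*exp(5*x/2)/5 - 4*exp(-x)/9


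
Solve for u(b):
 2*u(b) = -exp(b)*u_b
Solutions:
 u(b) = C1*exp(2*exp(-b))


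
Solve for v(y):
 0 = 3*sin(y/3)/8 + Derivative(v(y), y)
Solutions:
 v(y) = C1 + 9*cos(y/3)/8


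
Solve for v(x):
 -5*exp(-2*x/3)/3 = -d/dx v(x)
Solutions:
 v(x) = C1 - 5*exp(-2*x/3)/2


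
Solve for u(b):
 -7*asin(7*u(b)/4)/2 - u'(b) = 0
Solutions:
 Integral(1/asin(7*_y/4), (_y, u(b))) = C1 - 7*b/2


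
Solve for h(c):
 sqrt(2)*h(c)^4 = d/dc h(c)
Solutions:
 h(c) = (-1/(C1 + 3*sqrt(2)*c))^(1/3)
 h(c) = (-1/(C1 + sqrt(2)*c))^(1/3)*(-3^(2/3) - 3*3^(1/6)*I)/6
 h(c) = (-1/(C1 + sqrt(2)*c))^(1/3)*(-3^(2/3) + 3*3^(1/6)*I)/6


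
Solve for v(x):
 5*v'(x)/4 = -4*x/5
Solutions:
 v(x) = C1 - 8*x^2/25


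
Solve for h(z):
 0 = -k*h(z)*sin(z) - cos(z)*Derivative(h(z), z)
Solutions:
 h(z) = C1*exp(k*log(cos(z)))


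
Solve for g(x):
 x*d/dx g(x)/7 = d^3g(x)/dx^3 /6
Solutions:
 g(x) = C1 + Integral(C2*airyai(6^(1/3)*7^(2/3)*x/7) + C3*airybi(6^(1/3)*7^(2/3)*x/7), x)


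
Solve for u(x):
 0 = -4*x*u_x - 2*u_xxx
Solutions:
 u(x) = C1 + Integral(C2*airyai(-2^(1/3)*x) + C3*airybi(-2^(1/3)*x), x)


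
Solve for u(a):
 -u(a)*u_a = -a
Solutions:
 u(a) = -sqrt(C1 + a^2)
 u(a) = sqrt(C1 + a^2)


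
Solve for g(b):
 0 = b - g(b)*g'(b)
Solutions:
 g(b) = -sqrt(C1 + b^2)
 g(b) = sqrt(C1 + b^2)


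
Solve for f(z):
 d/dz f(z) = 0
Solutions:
 f(z) = C1


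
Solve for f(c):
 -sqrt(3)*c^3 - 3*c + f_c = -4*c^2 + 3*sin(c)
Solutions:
 f(c) = C1 + sqrt(3)*c^4/4 - 4*c^3/3 + 3*c^2/2 - 3*cos(c)


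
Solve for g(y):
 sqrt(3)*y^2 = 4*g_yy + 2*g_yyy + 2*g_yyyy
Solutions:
 g(y) = C1 + C2*y + sqrt(3)*y^4/48 - sqrt(3)*y^3/24 - sqrt(3)*y^2/16 + (C3*sin(sqrt(7)*y/2) + C4*cos(sqrt(7)*y/2))*exp(-y/2)


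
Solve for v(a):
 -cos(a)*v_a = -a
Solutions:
 v(a) = C1 + Integral(a/cos(a), a)


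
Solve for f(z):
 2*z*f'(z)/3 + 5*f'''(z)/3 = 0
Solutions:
 f(z) = C1 + Integral(C2*airyai(-2^(1/3)*5^(2/3)*z/5) + C3*airybi(-2^(1/3)*5^(2/3)*z/5), z)


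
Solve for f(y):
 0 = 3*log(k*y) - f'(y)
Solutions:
 f(y) = C1 + 3*y*log(k*y) - 3*y


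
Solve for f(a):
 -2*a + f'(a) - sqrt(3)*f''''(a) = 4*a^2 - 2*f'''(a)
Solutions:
 f(a) = C1 + C2*exp(a*(-12^(1/3)*(9*sqrt(339) + 97*sqrt(3))^(1/3) - 8*18^(1/3)/(9*sqrt(339) + 97*sqrt(3))^(1/3) + 8*sqrt(3))/36)*sin(2^(1/3)*3^(1/6)*a*(-2^(1/3)*3^(2/3)*(9*sqrt(339) + 97*sqrt(3))^(1/3) + 24/(9*sqrt(339) + 97*sqrt(3))^(1/3))/36) + C3*exp(a*(-12^(1/3)*(9*sqrt(339) + 97*sqrt(3))^(1/3) - 8*18^(1/3)/(9*sqrt(339) + 97*sqrt(3))^(1/3) + 8*sqrt(3))/36)*cos(2^(1/3)*3^(1/6)*a*(-2^(1/3)*3^(2/3)*(9*sqrt(339) + 97*sqrt(3))^(1/3) + 24/(9*sqrt(339) + 97*sqrt(3))^(1/3))/36) + C4*exp(a*(8*18^(1/3)/(9*sqrt(339) + 97*sqrt(3))^(1/3) + 4*sqrt(3) + 12^(1/3)*(9*sqrt(339) + 97*sqrt(3))^(1/3))/18) + 4*a^3/3 + a^2 - 16*a


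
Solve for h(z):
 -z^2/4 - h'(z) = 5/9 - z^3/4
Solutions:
 h(z) = C1 + z^4/16 - z^3/12 - 5*z/9


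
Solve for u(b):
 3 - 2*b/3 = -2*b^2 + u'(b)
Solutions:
 u(b) = C1 + 2*b^3/3 - b^2/3 + 3*b


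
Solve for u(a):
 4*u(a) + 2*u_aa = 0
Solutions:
 u(a) = C1*sin(sqrt(2)*a) + C2*cos(sqrt(2)*a)


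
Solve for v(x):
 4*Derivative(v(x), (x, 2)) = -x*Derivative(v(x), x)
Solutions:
 v(x) = C1 + C2*erf(sqrt(2)*x/4)


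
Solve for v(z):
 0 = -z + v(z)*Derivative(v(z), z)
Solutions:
 v(z) = -sqrt(C1 + z^2)
 v(z) = sqrt(C1 + z^2)


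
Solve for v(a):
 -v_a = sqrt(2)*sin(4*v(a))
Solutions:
 v(a) = -acos((-C1 - exp(8*sqrt(2)*a))/(C1 - exp(8*sqrt(2)*a)))/4 + pi/2
 v(a) = acos((-C1 - exp(8*sqrt(2)*a))/(C1 - exp(8*sqrt(2)*a)))/4


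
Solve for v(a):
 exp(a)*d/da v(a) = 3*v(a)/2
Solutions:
 v(a) = C1*exp(-3*exp(-a)/2)


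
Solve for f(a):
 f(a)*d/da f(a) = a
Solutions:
 f(a) = -sqrt(C1 + a^2)
 f(a) = sqrt(C1 + a^2)


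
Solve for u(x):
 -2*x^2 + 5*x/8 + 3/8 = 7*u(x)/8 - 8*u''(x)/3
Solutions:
 u(x) = C1*exp(-sqrt(21)*x/8) + C2*exp(sqrt(21)*x/8) - 16*x^2/7 + 5*x/7 - 1985/147


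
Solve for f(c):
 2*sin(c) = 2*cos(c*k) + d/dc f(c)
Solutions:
 f(c) = C1 - 2*cos(c) - 2*sin(c*k)/k


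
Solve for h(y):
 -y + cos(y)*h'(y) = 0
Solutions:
 h(y) = C1 + Integral(y/cos(y), y)


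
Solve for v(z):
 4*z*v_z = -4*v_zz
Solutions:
 v(z) = C1 + C2*erf(sqrt(2)*z/2)


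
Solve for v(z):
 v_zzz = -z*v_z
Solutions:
 v(z) = C1 + Integral(C2*airyai(-z) + C3*airybi(-z), z)


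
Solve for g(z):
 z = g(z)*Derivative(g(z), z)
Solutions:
 g(z) = -sqrt(C1 + z^2)
 g(z) = sqrt(C1 + z^2)


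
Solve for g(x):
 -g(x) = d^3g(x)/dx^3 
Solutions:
 g(x) = C3*exp(-x) + (C1*sin(sqrt(3)*x/2) + C2*cos(sqrt(3)*x/2))*exp(x/2)


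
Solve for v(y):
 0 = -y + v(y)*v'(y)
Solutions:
 v(y) = -sqrt(C1 + y^2)
 v(y) = sqrt(C1 + y^2)


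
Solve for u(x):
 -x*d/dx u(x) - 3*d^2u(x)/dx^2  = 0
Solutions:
 u(x) = C1 + C2*erf(sqrt(6)*x/6)


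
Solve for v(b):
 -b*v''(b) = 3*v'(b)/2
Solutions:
 v(b) = C1 + C2/sqrt(b)


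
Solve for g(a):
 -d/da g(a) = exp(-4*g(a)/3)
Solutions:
 g(a) = 3*log(-I*(C1 - 4*a/3)^(1/4))
 g(a) = 3*log(I*(C1 - 4*a/3)^(1/4))
 g(a) = 3*log(-(C1 - 4*a/3)^(1/4))
 g(a) = 3*log(C1 - 4*a/3)/4


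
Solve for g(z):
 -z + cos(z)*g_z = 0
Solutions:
 g(z) = C1 + Integral(z/cos(z), z)


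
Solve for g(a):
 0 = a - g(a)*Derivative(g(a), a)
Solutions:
 g(a) = -sqrt(C1 + a^2)
 g(a) = sqrt(C1 + a^2)


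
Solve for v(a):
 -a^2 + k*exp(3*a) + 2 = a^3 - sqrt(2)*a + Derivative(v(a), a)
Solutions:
 v(a) = C1 - a^4/4 - a^3/3 + sqrt(2)*a^2/2 + 2*a + k*exp(3*a)/3


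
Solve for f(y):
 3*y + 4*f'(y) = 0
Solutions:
 f(y) = C1 - 3*y^2/8


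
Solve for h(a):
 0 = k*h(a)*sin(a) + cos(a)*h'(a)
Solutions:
 h(a) = C1*exp(k*log(cos(a)))


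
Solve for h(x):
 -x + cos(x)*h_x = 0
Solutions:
 h(x) = C1 + Integral(x/cos(x), x)


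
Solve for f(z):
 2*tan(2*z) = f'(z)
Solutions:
 f(z) = C1 - log(cos(2*z))


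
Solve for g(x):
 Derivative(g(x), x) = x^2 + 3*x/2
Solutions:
 g(x) = C1 + x^3/3 + 3*x^2/4


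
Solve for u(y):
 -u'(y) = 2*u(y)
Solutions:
 u(y) = C1*exp(-2*y)


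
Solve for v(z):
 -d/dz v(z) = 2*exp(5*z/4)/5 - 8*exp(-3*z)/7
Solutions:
 v(z) = C1 - 8*exp(5*z/4)/25 - 8*exp(-3*z)/21


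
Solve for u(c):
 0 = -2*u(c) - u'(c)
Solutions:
 u(c) = C1*exp(-2*c)


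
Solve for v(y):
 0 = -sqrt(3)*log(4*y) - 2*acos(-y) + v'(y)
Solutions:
 v(y) = C1 + sqrt(3)*y*(log(y) - 1) + 2*y*acos(-y) + 2*sqrt(3)*y*log(2) + 2*sqrt(1 - y^2)


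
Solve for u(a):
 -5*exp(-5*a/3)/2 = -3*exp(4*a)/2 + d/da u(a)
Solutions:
 u(a) = C1 + 3*exp(4*a)/8 + 3*exp(-5*a/3)/2


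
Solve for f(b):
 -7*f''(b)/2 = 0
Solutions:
 f(b) = C1 + C2*b


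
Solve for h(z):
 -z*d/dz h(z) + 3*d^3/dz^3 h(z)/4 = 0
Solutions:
 h(z) = C1 + Integral(C2*airyai(6^(2/3)*z/3) + C3*airybi(6^(2/3)*z/3), z)


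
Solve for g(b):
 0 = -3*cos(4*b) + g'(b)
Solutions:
 g(b) = C1 + 3*sin(4*b)/4


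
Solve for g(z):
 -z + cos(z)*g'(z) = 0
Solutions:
 g(z) = C1 + Integral(z/cos(z), z)


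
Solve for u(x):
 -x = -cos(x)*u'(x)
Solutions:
 u(x) = C1 + Integral(x/cos(x), x)


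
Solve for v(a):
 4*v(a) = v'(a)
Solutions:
 v(a) = C1*exp(4*a)


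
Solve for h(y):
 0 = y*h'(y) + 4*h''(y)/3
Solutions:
 h(y) = C1 + C2*erf(sqrt(6)*y/4)


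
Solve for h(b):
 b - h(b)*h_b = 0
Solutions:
 h(b) = -sqrt(C1 + b^2)
 h(b) = sqrt(C1 + b^2)


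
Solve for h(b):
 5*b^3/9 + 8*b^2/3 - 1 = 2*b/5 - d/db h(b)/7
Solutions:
 h(b) = C1 - 35*b^4/36 - 56*b^3/9 + 7*b^2/5 + 7*b


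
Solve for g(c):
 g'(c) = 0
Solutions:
 g(c) = C1


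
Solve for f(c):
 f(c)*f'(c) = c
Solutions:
 f(c) = -sqrt(C1 + c^2)
 f(c) = sqrt(C1 + c^2)


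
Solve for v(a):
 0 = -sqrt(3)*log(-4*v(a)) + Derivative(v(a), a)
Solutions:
 -sqrt(3)*Integral(1/(log(-_y) + 2*log(2)), (_y, v(a)))/3 = C1 - a


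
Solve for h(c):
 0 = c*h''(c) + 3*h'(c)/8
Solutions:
 h(c) = C1 + C2*c^(5/8)


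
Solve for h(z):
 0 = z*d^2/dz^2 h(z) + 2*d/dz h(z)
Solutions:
 h(z) = C1 + C2/z


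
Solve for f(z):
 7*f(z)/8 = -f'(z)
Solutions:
 f(z) = C1*exp(-7*z/8)


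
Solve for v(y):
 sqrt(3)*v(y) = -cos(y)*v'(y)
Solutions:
 v(y) = C1*(sin(y) - 1)^(sqrt(3)/2)/(sin(y) + 1)^(sqrt(3)/2)


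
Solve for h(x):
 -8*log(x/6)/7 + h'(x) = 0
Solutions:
 h(x) = C1 + 8*x*log(x)/7 - 8*x*log(6)/7 - 8*x/7


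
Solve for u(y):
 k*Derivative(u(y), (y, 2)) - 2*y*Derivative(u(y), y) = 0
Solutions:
 u(y) = C1 + C2*erf(y*sqrt(-1/k))/sqrt(-1/k)


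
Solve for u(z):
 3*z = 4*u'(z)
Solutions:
 u(z) = C1 + 3*z^2/8


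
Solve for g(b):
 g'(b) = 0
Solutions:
 g(b) = C1


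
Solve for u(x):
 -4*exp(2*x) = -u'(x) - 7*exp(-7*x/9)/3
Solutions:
 u(x) = C1 + 2*exp(2*x) + 3*exp(-7*x/9)


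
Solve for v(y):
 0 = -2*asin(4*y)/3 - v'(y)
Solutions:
 v(y) = C1 - 2*y*asin(4*y)/3 - sqrt(1 - 16*y^2)/6


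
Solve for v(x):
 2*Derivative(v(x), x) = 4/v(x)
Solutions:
 v(x) = -sqrt(C1 + 4*x)
 v(x) = sqrt(C1 + 4*x)


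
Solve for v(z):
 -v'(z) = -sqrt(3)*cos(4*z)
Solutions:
 v(z) = C1 + sqrt(3)*sin(4*z)/4


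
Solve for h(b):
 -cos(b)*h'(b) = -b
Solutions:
 h(b) = C1 + Integral(b/cos(b), b)


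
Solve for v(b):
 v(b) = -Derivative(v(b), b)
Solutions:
 v(b) = C1*exp(-b)


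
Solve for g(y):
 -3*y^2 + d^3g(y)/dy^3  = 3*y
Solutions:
 g(y) = C1 + C2*y + C3*y^2 + y^5/20 + y^4/8


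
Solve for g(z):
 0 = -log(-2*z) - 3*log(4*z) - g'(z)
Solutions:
 g(z) = C1 - 4*z*log(z) + z*(-7*log(2) + 4 - I*pi)


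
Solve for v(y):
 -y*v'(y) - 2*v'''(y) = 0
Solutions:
 v(y) = C1 + Integral(C2*airyai(-2^(2/3)*y/2) + C3*airybi(-2^(2/3)*y/2), y)


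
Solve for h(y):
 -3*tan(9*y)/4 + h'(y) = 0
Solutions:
 h(y) = C1 - log(cos(9*y))/12


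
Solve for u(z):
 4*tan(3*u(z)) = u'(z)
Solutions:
 u(z) = -asin(C1*exp(12*z))/3 + pi/3
 u(z) = asin(C1*exp(12*z))/3


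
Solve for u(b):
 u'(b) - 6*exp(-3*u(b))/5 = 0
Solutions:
 u(b) = log(C1 + 18*b/5)/3
 u(b) = log((-1 - sqrt(3)*I)*(C1 + 18*b/5)^(1/3)/2)
 u(b) = log((-1 + sqrt(3)*I)*(C1 + 18*b/5)^(1/3)/2)


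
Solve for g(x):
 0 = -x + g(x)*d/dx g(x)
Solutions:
 g(x) = -sqrt(C1 + x^2)
 g(x) = sqrt(C1 + x^2)


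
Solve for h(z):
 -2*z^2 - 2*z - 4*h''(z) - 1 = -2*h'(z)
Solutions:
 h(z) = C1 + C2*exp(z/2) + z^3/3 + 5*z^2/2 + 21*z/2


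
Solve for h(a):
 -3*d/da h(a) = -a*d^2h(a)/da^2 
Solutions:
 h(a) = C1 + C2*a^4


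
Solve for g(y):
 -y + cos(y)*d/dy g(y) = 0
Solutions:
 g(y) = C1 + Integral(y/cos(y), y)


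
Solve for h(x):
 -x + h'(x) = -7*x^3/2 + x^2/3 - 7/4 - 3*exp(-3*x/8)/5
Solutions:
 h(x) = C1 - 7*x^4/8 + x^3/9 + x^2/2 - 7*x/4 + 8*exp(-3*x/8)/5


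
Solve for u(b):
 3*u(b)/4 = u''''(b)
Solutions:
 u(b) = C1*exp(-sqrt(2)*3^(1/4)*b/2) + C2*exp(sqrt(2)*3^(1/4)*b/2) + C3*sin(sqrt(2)*3^(1/4)*b/2) + C4*cos(sqrt(2)*3^(1/4)*b/2)


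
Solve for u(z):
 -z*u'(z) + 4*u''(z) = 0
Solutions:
 u(z) = C1 + C2*erfi(sqrt(2)*z/4)


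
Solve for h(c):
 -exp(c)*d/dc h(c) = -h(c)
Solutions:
 h(c) = C1*exp(-exp(-c))


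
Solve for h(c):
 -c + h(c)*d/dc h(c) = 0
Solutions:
 h(c) = -sqrt(C1 + c^2)
 h(c) = sqrt(C1 + c^2)


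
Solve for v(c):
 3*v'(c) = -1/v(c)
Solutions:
 v(c) = -sqrt(C1 - 6*c)/3
 v(c) = sqrt(C1 - 6*c)/3


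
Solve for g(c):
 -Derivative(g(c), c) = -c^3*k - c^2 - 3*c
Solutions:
 g(c) = C1 + c^4*k/4 + c^3/3 + 3*c^2/2


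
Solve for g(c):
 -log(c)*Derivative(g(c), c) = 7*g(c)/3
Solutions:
 g(c) = C1*exp(-7*li(c)/3)


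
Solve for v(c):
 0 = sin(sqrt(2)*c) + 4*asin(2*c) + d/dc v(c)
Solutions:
 v(c) = C1 - 4*c*asin(2*c) - 2*sqrt(1 - 4*c^2) + sqrt(2)*cos(sqrt(2)*c)/2


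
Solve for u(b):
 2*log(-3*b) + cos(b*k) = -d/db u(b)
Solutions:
 u(b) = C1 - 2*b*log(-b) - 2*b*log(3) + 2*b - Piecewise((sin(b*k)/k, Ne(k, 0)), (b, True))
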